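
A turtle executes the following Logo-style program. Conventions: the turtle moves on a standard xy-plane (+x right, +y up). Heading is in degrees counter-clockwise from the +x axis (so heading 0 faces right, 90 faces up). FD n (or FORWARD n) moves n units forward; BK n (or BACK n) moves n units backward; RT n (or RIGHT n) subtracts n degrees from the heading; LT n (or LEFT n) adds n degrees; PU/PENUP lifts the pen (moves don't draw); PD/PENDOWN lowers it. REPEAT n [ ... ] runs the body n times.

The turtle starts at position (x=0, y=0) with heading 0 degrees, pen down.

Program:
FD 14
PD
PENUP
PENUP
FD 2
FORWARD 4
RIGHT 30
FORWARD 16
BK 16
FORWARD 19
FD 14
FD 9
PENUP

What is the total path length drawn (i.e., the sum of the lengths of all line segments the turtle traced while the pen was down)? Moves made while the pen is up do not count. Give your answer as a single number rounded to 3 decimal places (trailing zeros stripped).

Executing turtle program step by step:
Start: pos=(0,0), heading=0, pen down
FD 14: (0,0) -> (14,0) [heading=0, draw]
PD: pen down
PU: pen up
PU: pen up
FD 2: (14,0) -> (16,0) [heading=0, move]
FD 4: (16,0) -> (20,0) [heading=0, move]
RT 30: heading 0 -> 330
FD 16: (20,0) -> (33.856,-8) [heading=330, move]
BK 16: (33.856,-8) -> (20,0) [heading=330, move]
FD 19: (20,0) -> (36.454,-9.5) [heading=330, move]
FD 14: (36.454,-9.5) -> (48.579,-16.5) [heading=330, move]
FD 9: (48.579,-16.5) -> (56.373,-21) [heading=330, move]
PU: pen up
Final: pos=(56.373,-21), heading=330, 1 segment(s) drawn

Segment lengths:
  seg 1: (0,0) -> (14,0), length = 14
Total = 14

Answer: 14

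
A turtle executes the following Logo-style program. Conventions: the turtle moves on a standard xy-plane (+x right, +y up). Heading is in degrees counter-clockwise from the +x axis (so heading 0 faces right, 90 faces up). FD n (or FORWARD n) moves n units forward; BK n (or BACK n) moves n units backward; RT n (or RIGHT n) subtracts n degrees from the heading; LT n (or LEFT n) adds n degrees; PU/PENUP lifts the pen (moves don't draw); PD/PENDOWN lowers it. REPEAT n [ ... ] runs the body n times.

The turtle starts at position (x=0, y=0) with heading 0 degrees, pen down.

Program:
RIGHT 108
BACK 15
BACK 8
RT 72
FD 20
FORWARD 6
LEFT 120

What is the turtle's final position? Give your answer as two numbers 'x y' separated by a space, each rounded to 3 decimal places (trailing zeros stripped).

Executing turtle program step by step:
Start: pos=(0,0), heading=0, pen down
RT 108: heading 0 -> 252
BK 15: (0,0) -> (4.635,14.266) [heading=252, draw]
BK 8: (4.635,14.266) -> (7.107,21.874) [heading=252, draw]
RT 72: heading 252 -> 180
FD 20: (7.107,21.874) -> (-12.893,21.874) [heading=180, draw]
FD 6: (-12.893,21.874) -> (-18.893,21.874) [heading=180, draw]
LT 120: heading 180 -> 300
Final: pos=(-18.893,21.874), heading=300, 4 segment(s) drawn

Answer: -18.893 21.874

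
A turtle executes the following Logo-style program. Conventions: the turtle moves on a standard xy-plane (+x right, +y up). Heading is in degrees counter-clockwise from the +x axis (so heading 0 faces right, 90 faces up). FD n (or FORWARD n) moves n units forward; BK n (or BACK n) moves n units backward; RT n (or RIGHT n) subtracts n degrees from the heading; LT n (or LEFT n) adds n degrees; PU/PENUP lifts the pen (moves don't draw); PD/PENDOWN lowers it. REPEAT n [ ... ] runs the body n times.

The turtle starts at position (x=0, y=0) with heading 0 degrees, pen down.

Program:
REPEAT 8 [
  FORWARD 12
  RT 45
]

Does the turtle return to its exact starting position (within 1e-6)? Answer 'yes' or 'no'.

Answer: yes

Derivation:
Executing turtle program step by step:
Start: pos=(0,0), heading=0, pen down
REPEAT 8 [
  -- iteration 1/8 --
  FD 12: (0,0) -> (12,0) [heading=0, draw]
  RT 45: heading 0 -> 315
  -- iteration 2/8 --
  FD 12: (12,0) -> (20.485,-8.485) [heading=315, draw]
  RT 45: heading 315 -> 270
  -- iteration 3/8 --
  FD 12: (20.485,-8.485) -> (20.485,-20.485) [heading=270, draw]
  RT 45: heading 270 -> 225
  -- iteration 4/8 --
  FD 12: (20.485,-20.485) -> (12,-28.971) [heading=225, draw]
  RT 45: heading 225 -> 180
  -- iteration 5/8 --
  FD 12: (12,-28.971) -> (0,-28.971) [heading=180, draw]
  RT 45: heading 180 -> 135
  -- iteration 6/8 --
  FD 12: (0,-28.971) -> (-8.485,-20.485) [heading=135, draw]
  RT 45: heading 135 -> 90
  -- iteration 7/8 --
  FD 12: (-8.485,-20.485) -> (-8.485,-8.485) [heading=90, draw]
  RT 45: heading 90 -> 45
  -- iteration 8/8 --
  FD 12: (-8.485,-8.485) -> (0,0) [heading=45, draw]
  RT 45: heading 45 -> 0
]
Final: pos=(0,0), heading=0, 8 segment(s) drawn

Start position: (0, 0)
Final position: (0, 0)
Distance = 0; < 1e-6 -> CLOSED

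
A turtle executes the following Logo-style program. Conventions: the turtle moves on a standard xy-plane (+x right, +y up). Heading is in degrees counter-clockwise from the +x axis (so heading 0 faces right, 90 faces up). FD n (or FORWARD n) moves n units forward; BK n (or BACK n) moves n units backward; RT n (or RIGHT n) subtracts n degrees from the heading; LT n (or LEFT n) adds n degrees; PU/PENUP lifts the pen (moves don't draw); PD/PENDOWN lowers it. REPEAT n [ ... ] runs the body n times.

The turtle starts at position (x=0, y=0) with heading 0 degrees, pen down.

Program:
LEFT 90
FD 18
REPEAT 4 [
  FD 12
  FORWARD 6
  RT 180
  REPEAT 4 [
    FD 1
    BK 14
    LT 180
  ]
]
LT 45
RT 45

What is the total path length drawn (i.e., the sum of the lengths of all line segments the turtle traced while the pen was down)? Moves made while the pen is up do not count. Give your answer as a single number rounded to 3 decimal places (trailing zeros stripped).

Answer: 330

Derivation:
Executing turtle program step by step:
Start: pos=(0,0), heading=0, pen down
LT 90: heading 0 -> 90
FD 18: (0,0) -> (0,18) [heading=90, draw]
REPEAT 4 [
  -- iteration 1/4 --
  FD 12: (0,18) -> (0,30) [heading=90, draw]
  FD 6: (0,30) -> (0,36) [heading=90, draw]
  RT 180: heading 90 -> 270
  REPEAT 4 [
    -- iteration 1/4 --
    FD 1: (0,36) -> (0,35) [heading=270, draw]
    BK 14: (0,35) -> (0,49) [heading=270, draw]
    LT 180: heading 270 -> 90
    -- iteration 2/4 --
    FD 1: (0,49) -> (0,50) [heading=90, draw]
    BK 14: (0,50) -> (0,36) [heading=90, draw]
    LT 180: heading 90 -> 270
    -- iteration 3/4 --
    FD 1: (0,36) -> (0,35) [heading=270, draw]
    BK 14: (0,35) -> (0,49) [heading=270, draw]
    LT 180: heading 270 -> 90
    -- iteration 4/4 --
    FD 1: (0,49) -> (0,50) [heading=90, draw]
    BK 14: (0,50) -> (0,36) [heading=90, draw]
    LT 180: heading 90 -> 270
  ]
  -- iteration 2/4 --
  FD 12: (0,36) -> (0,24) [heading=270, draw]
  FD 6: (0,24) -> (0,18) [heading=270, draw]
  RT 180: heading 270 -> 90
  REPEAT 4 [
    -- iteration 1/4 --
    FD 1: (0,18) -> (0,19) [heading=90, draw]
    BK 14: (0,19) -> (0,5) [heading=90, draw]
    LT 180: heading 90 -> 270
    -- iteration 2/4 --
    FD 1: (0,5) -> (0,4) [heading=270, draw]
    BK 14: (0,4) -> (0,18) [heading=270, draw]
    LT 180: heading 270 -> 90
    -- iteration 3/4 --
    FD 1: (0,18) -> (0,19) [heading=90, draw]
    BK 14: (0,19) -> (0,5) [heading=90, draw]
    LT 180: heading 90 -> 270
    -- iteration 4/4 --
    FD 1: (0,5) -> (0,4) [heading=270, draw]
    BK 14: (0,4) -> (0,18) [heading=270, draw]
    LT 180: heading 270 -> 90
  ]
  -- iteration 3/4 --
  FD 12: (0,18) -> (0,30) [heading=90, draw]
  FD 6: (0,30) -> (0,36) [heading=90, draw]
  RT 180: heading 90 -> 270
  REPEAT 4 [
    -- iteration 1/4 --
    FD 1: (0,36) -> (0,35) [heading=270, draw]
    BK 14: (0,35) -> (0,49) [heading=270, draw]
    LT 180: heading 270 -> 90
    -- iteration 2/4 --
    FD 1: (0,49) -> (0,50) [heading=90, draw]
    BK 14: (0,50) -> (0,36) [heading=90, draw]
    LT 180: heading 90 -> 270
    -- iteration 3/4 --
    FD 1: (0,36) -> (0,35) [heading=270, draw]
    BK 14: (0,35) -> (0,49) [heading=270, draw]
    LT 180: heading 270 -> 90
    -- iteration 4/4 --
    FD 1: (0,49) -> (0,50) [heading=90, draw]
    BK 14: (0,50) -> (0,36) [heading=90, draw]
    LT 180: heading 90 -> 270
  ]
  -- iteration 4/4 --
  FD 12: (0,36) -> (0,24) [heading=270, draw]
  FD 6: (0,24) -> (0,18) [heading=270, draw]
  RT 180: heading 270 -> 90
  REPEAT 4 [
    -- iteration 1/4 --
    FD 1: (0,18) -> (0,19) [heading=90, draw]
    BK 14: (0,19) -> (0,5) [heading=90, draw]
    LT 180: heading 90 -> 270
    -- iteration 2/4 --
    FD 1: (0,5) -> (0,4) [heading=270, draw]
    BK 14: (0,4) -> (0,18) [heading=270, draw]
    LT 180: heading 270 -> 90
    -- iteration 3/4 --
    FD 1: (0,18) -> (0,19) [heading=90, draw]
    BK 14: (0,19) -> (0,5) [heading=90, draw]
    LT 180: heading 90 -> 270
    -- iteration 4/4 --
    FD 1: (0,5) -> (0,4) [heading=270, draw]
    BK 14: (0,4) -> (0,18) [heading=270, draw]
    LT 180: heading 270 -> 90
  ]
]
LT 45: heading 90 -> 135
RT 45: heading 135 -> 90
Final: pos=(0,18), heading=90, 41 segment(s) drawn

Segment lengths:
  seg 1: (0,0) -> (0,18), length = 18
  seg 2: (0,18) -> (0,30), length = 12
  seg 3: (0,30) -> (0,36), length = 6
  seg 4: (0,36) -> (0,35), length = 1
  seg 5: (0,35) -> (0,49), length = 14
  seg 6: (0,49) -> (0,50), length = 1
  seg 7: (0,50) -> (0,36), length = 14
  seg 8: (0,36) -> (0,35), length = 1
  seg 9: (0,35) -> (0,49), length = 14
  seg 10: (0,49) -> (0,50), length = 1
  seg 11: (0,50) -> (0,36), length = 14
  seg 12: (0,36) -> (0,24), length = 12
  seg 13: (0,24) -> (0,18), length = 6
  seg 14: (0,18) -> (0,19), length = 1
  seg 15: (0,19) -> (0,5), length = 14
  seg 16: (0,5) -> (0,4), length = 1
  seg 17: (0,4) -> (0,18), length = 14
  seg 18: (0,18) -> (0,19), length = 1
  seg 19: (0,19) -> (0,5), length = 14
  seg 20: (0,5) -> (0,4), length = 1
  seg 21: (0,4) -> (0,18), length = 14
  seg 22: (0,18) -> (0,30), length = 12
  seg 23: (0,30) -> (0,36), length = 6
  seg 24: (0,36) -> (0,35), length = 1
  seg 25: (0,35) -> (0,49), length = 14
  seg 26: (0,49) -> (0,50), length = 1
  seg 27: (0,50) -> (0,36), length = 14
  seg 28: (0,36) -> (0,35), length = 1
  seg 29: (0,35) -> (0,49), length = 14
  seg 30: (0,49) -> (0,50), length = 1
  seg 31: (0,50) -> (0,36), length = 14
  seg 32: (0,36) -> (0,24), length = 12
  seg 33: (0,24) -> (0,18), length = 6
  seg 34: (0,18) -> (0,19), length = 1
  seg 35: (0,19) -> (0,5), length = 14
  seg 36: (0,5) -> (0,4), length = 1
  seg 37: (0,4) -> (0,18), length = 14
  seg 38: (0,18) -> (0,19), length = 1
  seg 39: (0,19) -> (0,5), length = 14
  seg 40: (0,5) -> (0,4), length = 1
  seg 41: (0,4) -> (0,18), length = 14
Total = 330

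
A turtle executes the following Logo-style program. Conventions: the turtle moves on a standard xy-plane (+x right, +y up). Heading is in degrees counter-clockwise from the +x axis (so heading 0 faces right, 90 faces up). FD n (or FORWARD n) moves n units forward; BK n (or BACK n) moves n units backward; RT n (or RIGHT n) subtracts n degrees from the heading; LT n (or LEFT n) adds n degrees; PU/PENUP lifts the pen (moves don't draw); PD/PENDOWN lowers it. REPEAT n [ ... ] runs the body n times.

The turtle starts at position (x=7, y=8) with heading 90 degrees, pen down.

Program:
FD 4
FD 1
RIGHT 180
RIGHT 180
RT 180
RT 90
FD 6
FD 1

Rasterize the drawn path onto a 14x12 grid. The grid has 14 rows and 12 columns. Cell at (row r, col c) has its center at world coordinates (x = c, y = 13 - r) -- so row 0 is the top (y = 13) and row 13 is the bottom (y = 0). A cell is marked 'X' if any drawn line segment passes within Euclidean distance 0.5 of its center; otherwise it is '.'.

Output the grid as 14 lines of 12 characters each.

Segment 0: (7,8) -> (7,12)
Segment 1: (7,12) -> (7,13)
Segment 2: (7,13) -> (1,13)
Segment 3: (1,13) -> (0,13)

Answer: XXXXXXXX....
.......X....
.......X....
.......X....
.......X....
.......X....
............
............
............
............
............
............
............
............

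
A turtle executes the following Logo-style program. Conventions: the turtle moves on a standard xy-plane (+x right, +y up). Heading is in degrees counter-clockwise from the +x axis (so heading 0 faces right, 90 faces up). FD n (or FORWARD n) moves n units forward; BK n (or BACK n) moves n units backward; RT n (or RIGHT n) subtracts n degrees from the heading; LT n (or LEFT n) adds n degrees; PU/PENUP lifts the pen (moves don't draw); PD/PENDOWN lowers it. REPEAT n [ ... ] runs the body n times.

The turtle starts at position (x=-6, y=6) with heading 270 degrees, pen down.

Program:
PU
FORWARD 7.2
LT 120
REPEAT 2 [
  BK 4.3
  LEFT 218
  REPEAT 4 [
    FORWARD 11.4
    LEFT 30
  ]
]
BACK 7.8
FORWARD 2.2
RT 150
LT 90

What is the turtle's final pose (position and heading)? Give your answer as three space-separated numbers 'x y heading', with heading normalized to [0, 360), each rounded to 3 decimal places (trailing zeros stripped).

Answer: -3.845 -75.846 286

Derivation:
Executing turtle program step by step:
Start: pos=(-6,6), heading=270, pen down
PU: pen up
FD 7.2: (-6,6) -> (-6,-1.2) [heading=270, move]
LT 120: heading 270 -> 30
REPEAT 2 [
  -- iteration 1/2 --
  BK 4.3: (-6,-1.2) -> (-9.724,-3.35) [heading=30, move]
  LT 218: heading 30 -> 248
  REPEAT 4 [
    -- iteration 1/4 --
    FD 11.4: (-9.724,-3.35) -> (-13.994,-13.92) [heading=248, move]
    LT 30: heading 248 -> 278
    -- iteration 2/4 --
    FD 11.4: (-13.994,-13.92) -> (-12.408,-25.209) [heading=278, move]
    LT 30: heading 278 -> 308
    -- iteration 3/4 --
    FD 11.4: (-12.408,-25.209) -> (-5.389,-34.192) [heading=308, move]
    LT 30: heading 308 -> 338
    -- iteration 4/4 --
    FD 11.4: (-5.389,-34.192) -> (5.181,-38.463) [heading=338, move]
    LT 30: heading 338 -> 8
  ]
  -- iteration 2/2 --
  BK 4.3: (5.181,-38.463) -> (0.922,-39.061) [heading=8, move]
  LT 218: heading 8 -> 226
  REPEAT 4 [
    -- iteration 1/4 --
    FD 11.4: (0.922,-39.061) -> (-6.997,-47.262) [heading=226, move]
    LT 30: heading 226 -> 256
    -- iteration 2/4 --
    FD 11.4: (-6.997,-47.262) -> (-9.755,-58.323) [heading=256, move]
    LT 30: heading 256 -> 286
    -- iteration 3/4 --
    FD 11.4: (-9.755,-58.323) -> (-6.612,-69.281) [heading=286, move]
    LT 30: heading 286 -> 316
    -- iteration 4/4 --
    FD 11.4: (-6.612,-69.281) -> (1.588,-77.201) [heading=316, move]
    LT 30: heading 316 -> 346
  ]
]
BK 7.8: (1.588,-77.201) -> (-5.98,-75.314) [heading=346, move]
FD 2.2: (-5.98,-75.314) -> (-3.845,-75.846) [heading=346, move]
RT 150: heading 346 -> 196
LT 90: heading 196 -> 286
Final: pos=(-3.845,-75.846), heading=286, 0 segment(s) drawn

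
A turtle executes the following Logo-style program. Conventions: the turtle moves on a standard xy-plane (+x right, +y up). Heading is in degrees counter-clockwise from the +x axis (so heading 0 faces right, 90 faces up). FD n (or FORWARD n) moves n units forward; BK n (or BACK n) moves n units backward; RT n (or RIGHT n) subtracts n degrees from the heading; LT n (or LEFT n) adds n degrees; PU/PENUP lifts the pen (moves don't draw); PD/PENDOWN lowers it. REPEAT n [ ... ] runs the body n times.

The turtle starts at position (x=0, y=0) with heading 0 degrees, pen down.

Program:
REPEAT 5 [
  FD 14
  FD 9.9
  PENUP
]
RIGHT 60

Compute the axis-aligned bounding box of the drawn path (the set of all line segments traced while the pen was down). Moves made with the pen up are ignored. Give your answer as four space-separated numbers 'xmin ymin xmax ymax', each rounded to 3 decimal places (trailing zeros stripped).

Executing turtle program step by step:
Start: pos=(0,0), heading=0, pen down
REPEAT 5 [
  -- iteration 1/5 --
  FD 14: (0,0) -> (14,0) [heading=0, draw]
  FD 9.9: (14,0) -> (23.9,0) [heading=0, draw]
  PU: pen up
  -- iteration 2/5 --
  FD 14: (23.9,0) -> (37.9,0) [heading=0, move]
  FD 9.9: (37.9,0) -> (47.8,0) [heading=0, move]
  PU: pen up
  -- iteration 3/5 --
  FD 14: (47.8,0) -> (61.8,0) [heading=0, move]
  FD 9.9: (61.8,0) -> (71.7,0) [heading=0, move]
  PU: pen up
  -- iteration 4/5 --
  FD 14: (71.7,0) -> (85.7,0) [heading=0, move]
  FD 9.9: (85.7,0) -> (95.6,0) [heading=0, move]
  PU: pen up
  -- iteration 5/5 --
  FD 14: (95.6,0) -> (109.6,0) [heading=0, move]
  FD 9.9: (109.6,0) -> (119.5,0) [heading=0, move]
  PU: pen up
]
RT 60: heading 0 -> 300
Final: pos=(119.5,0), heading=300, 2 segment(s) drawn

Segment endpoints: x in {0, 14, 23.9}, y in {0}
xmin=0, ymin=0, xmax=23.9, ymax=0

Answer: 0 0 23.9 0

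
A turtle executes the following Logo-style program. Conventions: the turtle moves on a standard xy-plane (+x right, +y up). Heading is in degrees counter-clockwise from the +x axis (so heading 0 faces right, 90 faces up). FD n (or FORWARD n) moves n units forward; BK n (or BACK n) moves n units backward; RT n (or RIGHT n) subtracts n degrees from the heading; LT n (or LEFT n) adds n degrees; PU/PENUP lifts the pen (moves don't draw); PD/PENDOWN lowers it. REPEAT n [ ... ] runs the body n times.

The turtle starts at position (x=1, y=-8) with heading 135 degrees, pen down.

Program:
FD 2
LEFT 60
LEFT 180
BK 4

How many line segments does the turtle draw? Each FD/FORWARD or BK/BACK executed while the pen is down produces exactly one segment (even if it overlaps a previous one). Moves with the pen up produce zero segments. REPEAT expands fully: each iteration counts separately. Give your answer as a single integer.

Answer: 2

Derivation:
Executing turtle program step by step:
Start: pos=(1,-8), heading=135, pen down
FD 2: (1,-8) -> (-0.414,-6.586) [heading=135, draw]
LT 60: heading 135 -> 195
LT 180: heading 195 -> 15
BK 4: (-0.414,-6.586) -> (-4.278,-7.621) [heading=15, draw]
Final: pos=(-4.278,-7.621), heading=15, 2 segment(s) drawn
Segments drawn: 2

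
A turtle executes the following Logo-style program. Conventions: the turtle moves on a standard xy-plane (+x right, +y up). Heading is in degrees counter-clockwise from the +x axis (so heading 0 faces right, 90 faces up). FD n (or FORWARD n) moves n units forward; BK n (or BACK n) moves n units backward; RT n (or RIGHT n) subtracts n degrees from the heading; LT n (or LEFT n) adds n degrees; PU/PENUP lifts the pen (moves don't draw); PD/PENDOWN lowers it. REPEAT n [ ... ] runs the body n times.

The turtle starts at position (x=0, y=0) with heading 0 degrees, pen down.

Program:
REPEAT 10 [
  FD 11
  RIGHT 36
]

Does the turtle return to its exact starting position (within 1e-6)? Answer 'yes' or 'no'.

Executing turtle program step by step:
Start: pos=(0,0), heading=0, pen down
REPEAT 10 [
  -- iteration 1/10 --
  FD 11: (0,0) -> (11,0) [heading=0, draw]
  RT 36: heading 0 -> 324
  -- iteration 2/10 --
  FD 11: (11,0) -> (19.899,-6.466) [heading=324, draw]
  RT 36: heading 324 -> 288
  -- iteration 3/10 --
  FD 11: (19.899,-6.466) -> (23.298,-16.927) [heading=288, draw]
  RT 36: heading 288 -> 252
  -- iteration 4/10 --
  FD 11: (23.298,-16.927) -> (19.899,-27.389) [heading=252, draw]
  RT 36: heading 252 -> 216
  -- iteration 5/10 --
  FD 11: (19.899,-27.389) -> (11,-33.855) [heading=216, draw]
  RT 36: heading 216 -> 180
  -- iteration 6/10 --
  FD 11: (11,-33.855) -> (0,-33.855) [heading=180, draw]
  RT 36: heading 180 -> 144
  -- iteration 7/10 --
  FD 11: (0,-33.855) -> (-8.899,-27.389) [heading=144, draw]
  RT 36: heading 144 -> 108
  -- iteration 8/10 --
  FD 11: (-8.899,-27.389) -> (-12.298,-16.927) [heading=108, draw]
  RT 36: heading 108 -> 72
  -- iteration 9/10 --
  FD 11: (-12.298,-16.927) -> (-8.899,-6.466) [heading=72, draw]
  RT 36: heading 72 -> 36
  -- iteration 10/10 --
  FD 11: (-8.899,-6.466) -> (0,0) [heading=36, draw]
  RT 36: heading 36 -> 0
]
Final: pos=(0,0), heading=0, 10 segment(s) drawn

Start position: (0, 0)
Final position: (0, 0)
Distance = 0; < 1e-6 -> CLOSED

Answer: yes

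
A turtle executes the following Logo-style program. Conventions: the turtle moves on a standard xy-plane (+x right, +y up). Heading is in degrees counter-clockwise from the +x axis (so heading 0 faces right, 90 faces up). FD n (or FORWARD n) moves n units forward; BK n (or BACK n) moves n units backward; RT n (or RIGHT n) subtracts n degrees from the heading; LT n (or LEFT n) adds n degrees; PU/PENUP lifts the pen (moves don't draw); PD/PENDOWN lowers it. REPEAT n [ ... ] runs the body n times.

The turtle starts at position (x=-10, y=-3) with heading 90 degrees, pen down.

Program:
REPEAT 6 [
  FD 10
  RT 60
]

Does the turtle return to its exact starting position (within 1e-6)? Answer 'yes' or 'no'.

Executing turtle program step by step:
Start: pos=(-10,-3), heading=90, pen down
REPEAT 6 [
  -- iteration 1/6 --
  FD 10: (-10,-3) -> (-10,7) [heading=90, draw]
  RT 60: heading 90 -> 30
  -- iteration 2/6 --
  FD 10: (-10,7) -> (-1.34,12) [heading=30, draw]
  RT 60: heading 30 -> 330
  -- iteration 3/6 --
  FD 10: (-1.34,12) -> (7.321,7) [heading=330, draw]
  RT 60: heading 330 -> 270
  -- iteration 4/6 --
  FD 10: (7.321,7) -> (7.321,-3) [heading=270, draw]
  RT 60: heading 270 -> 210
  -- iteration 5/6 --
  FD 10: (7.321,-3) -> (-1.34,-8) [heading=210, draw]
  RT 60: heading 210 -> 150
  -- iteration 6/6 --
  FD 10: (-1.34,-8) -> (-10,-3) [heading=150, draw]
  RT 60: heading 150 -> 90
]
Final: pos=(-10,-3), heading=90, 6 segment(s) drawn

Start position: (-10, -3)
Final position: (-10, -3)
Distance = 0; < 1e-6 -> CLOSED

Answer: yes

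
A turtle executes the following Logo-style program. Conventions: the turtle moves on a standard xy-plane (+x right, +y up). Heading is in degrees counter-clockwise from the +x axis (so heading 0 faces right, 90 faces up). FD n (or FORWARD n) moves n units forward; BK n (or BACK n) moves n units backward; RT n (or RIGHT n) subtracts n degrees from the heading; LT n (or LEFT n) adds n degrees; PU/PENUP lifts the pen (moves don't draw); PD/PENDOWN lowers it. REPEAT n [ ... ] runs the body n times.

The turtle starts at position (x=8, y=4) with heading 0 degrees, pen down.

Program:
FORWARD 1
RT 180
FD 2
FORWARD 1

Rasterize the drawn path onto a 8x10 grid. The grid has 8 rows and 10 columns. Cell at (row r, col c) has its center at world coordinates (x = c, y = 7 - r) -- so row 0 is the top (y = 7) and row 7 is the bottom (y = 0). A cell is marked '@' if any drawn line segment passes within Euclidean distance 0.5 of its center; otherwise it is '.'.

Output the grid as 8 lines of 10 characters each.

Answer: ..........
..........
..........
......@@@@
..........
..........
..........
..........

Derivation:
Segment 0: (8,4) -> (9,4)
Segment 1: (9,4) -> (7,4)
Segment 2: (7,4) -> (6,4)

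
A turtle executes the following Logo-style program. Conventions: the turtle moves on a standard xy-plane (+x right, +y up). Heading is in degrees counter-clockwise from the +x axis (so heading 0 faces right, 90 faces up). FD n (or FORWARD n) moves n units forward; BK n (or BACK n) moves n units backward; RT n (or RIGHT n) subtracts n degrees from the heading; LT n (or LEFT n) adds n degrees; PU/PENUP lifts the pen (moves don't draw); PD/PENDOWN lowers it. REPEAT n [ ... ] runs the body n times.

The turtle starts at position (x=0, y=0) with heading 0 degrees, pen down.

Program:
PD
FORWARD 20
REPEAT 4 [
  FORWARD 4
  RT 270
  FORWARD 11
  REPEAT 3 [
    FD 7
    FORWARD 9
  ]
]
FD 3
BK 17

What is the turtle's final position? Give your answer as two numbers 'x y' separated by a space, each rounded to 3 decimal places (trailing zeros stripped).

Executing turtle program step by step:
Start: pos=(0,0), heading=0, pen down
PD: pen down
FD 20: (0,0) -> (20,0) [heading=0, draw]
REPEAT 4 [
  -- iteration 1/4 --
  FD 4: (20,0) -> (24,0) [heading=0, draw]
  RT 270: heading 0 -> 90
  FD 11: (24,0) -> (24,11) [heading=90, draw]
  REPEAT 3 [
    -- iteration 1/3 --
    FD 7: (24,11) -> (24,18) [heading=90, draw]
    FD 9: (24,18) -> (24,27) [heading=90, draw]
    -- iteration 2/3 --
    FD 7: (24,27) -> (24,34) [heading=90, draw]
    FD 9: (24,34) -> (24,43) [heading=90, draw]
    -- iteration 3/3 --
    FD 7: (24,43) -> (24,50) [heading=90, draw]
    FD 9: (24,50) -> (24,59) [heading=90, draw]
  ]
  -- iteration 2/4 --
  FD 4: (24,59) -> (24,63) [heading=90, draw]
  RT 270: heading 90 -> 180
  FD 11: (24,63) -> (13,63) [heading=180, draw]
  REPEAT 3 [
    -- iteration 1/3 --
    FD 7: (13,63) -> (6,63) [heading=180, draw]
    FD 9: (6,63) -> (-3,63) [heading=180, draw]
    -- iteration 2/3 --
    FD 7: (-3,63) -> (-10,63) [heading=180, draw]
    FD 9: (-10,63) -> (-19,63) [heading=180, draw]
    -- iteration 3/3 --
    FD 7: (-19,63) -> (-26,63) [heading=180, draw]
    FD 9: (-26,63) -> (-35,63) [heading=180, draw]
  ]
  -- iteration 3/4 --
  FD 4: (-35,63) -> (-39,63) [heading=180, draw]
  RT 270: heading 180 -> 270
  FD 11: (-39,63) -> (-39,52) [heading=270, draw]
  REPEAT 3 [
    -- iteration 1/3 --
    FD 7: (-39,52) -> (-39,45) [heading=270, draw]
    FD 9: (-39,45) -> (-39,36) [heading=270, draw]
    -- iteration 2/3 --
    FD 7: (-39,36) -> (-39,29) [heading=270, draw]
    FD 9: (-39,29) -> (-39,20) [heading=270, draw]
    -- iteration 3/3 --
    FD 7: (-39,20) -> (-39,13) [heading=270, draw]
    FD 9: (-39,13) -> (-39,4) [heading=270, draw]
  ]
  -- iteration 4/4 --
  FD 4: (-39,4) -> (-39,0) [heading=270, draw]
  RT 270: heading 270 -> 0
  FD 11: (-39,0) -> (-28,0) [heading=0, draw]
  REPEAT 3 [
    -- iteration 1/3 --
    FD 7: (-28,0) -> (-21,0) [heading=0, draw]
    FD 9: (-21,0) -> (-12,0) [heading=0, draw]
    -- iteration 2/3 --
    FD 7: (-12,0) -> (-5,0) [heading=0, draw]
    FD 9: (-5,0) -> (4,0) [heading=0, draw]
    -- iteration 3/3 --
    FD 7: (4,0) -> (11,0) [heading=0, draw]
    FD 9: (11,0) -> (20,0) [heading=0, draw]
  ]
]
FD 3: (20,0) -> (23,0) [heading=0, draw]
BK 17: (23,0) -> (6,0) [heading=0, draw]
Final: pos=(6,0), heading=0, 35 segment(s) drawn

Answer: 6 0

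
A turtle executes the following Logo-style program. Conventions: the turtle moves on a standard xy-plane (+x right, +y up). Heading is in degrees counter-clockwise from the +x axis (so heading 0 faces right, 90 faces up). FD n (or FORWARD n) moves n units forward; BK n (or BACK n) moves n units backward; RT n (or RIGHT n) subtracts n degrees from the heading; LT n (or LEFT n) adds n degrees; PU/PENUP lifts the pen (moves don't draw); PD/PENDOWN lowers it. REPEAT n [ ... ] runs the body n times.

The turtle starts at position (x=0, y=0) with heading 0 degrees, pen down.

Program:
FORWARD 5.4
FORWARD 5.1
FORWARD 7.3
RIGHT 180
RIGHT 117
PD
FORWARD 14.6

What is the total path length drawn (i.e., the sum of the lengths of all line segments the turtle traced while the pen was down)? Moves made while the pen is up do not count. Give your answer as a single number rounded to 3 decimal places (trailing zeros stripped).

Executing turtle program step by step:
Start: pos=(0,0), heading=0, pen down
FD 5.4: (0,0) -> (5.4,0) [heading=0, draw]
FD 5.1: (5.4,0) -> (10.5,0) [heading=0, draw]
FD 7.3: (10.5,0) -> (17.8,0) [heading=0, draw]
RT 180: heading 0 -> 180
RT 117: heading 180 -> 63
PD: pen down
FD 14.6: (17.8,0) -> (24.428,13.009) [heading=63, draw]
Final: pos=(24.428,13.009), heading=63, 4 segment(s) drawn

Segment lengths:
  seg 1: (0,0) -> (5.4,0), length = 5.4
  seg 2: (5.4,0) -> (10.5,0), length = 5.1
  seg 3: (10.5,0) -> (17.8,0), length = 7.3
  seg 4: (17.8,0) -> (24.428,13.009), length = 14.6
Total = 32.4

Answer: 32.4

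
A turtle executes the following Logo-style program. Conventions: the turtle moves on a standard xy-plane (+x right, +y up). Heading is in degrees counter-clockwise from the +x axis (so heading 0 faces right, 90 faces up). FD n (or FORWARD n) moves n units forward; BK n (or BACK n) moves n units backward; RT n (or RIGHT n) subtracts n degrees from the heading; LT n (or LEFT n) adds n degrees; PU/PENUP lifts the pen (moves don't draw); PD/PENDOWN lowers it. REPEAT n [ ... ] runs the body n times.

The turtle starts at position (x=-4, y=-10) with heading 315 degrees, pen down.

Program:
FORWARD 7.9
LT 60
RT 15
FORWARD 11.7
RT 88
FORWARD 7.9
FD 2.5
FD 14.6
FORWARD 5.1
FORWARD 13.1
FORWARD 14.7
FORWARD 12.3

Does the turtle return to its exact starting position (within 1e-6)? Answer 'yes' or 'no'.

Answer: no

Derivation:
Executing turtle program step by step:
Start: pos=(-4,-10), heading=315, pen down
FD 7.9: (-4,-10) -> (1.586,-15.586) [heading=315, draw]
LT 60: heading 315 -> 15
RT 15: heading 15 -> 0
FD 11.7: (1.586,-15.586) -> (13.286,-15.586) [heading=0, draw]
RT 88: heading 0 -> 272
FD 7.9: (13.286,-15.586) -> (13.562,-23.481) [heading=272, draw]
FD 2.5: (13.562,-23.481) -> (13.649,-25.98) [heading=272, draw]
FD 14.6: (13.649,-25.98) -> (14.159,-40.571) [heading=272, draw]
FD 5.1: (14.159,-40.571) -> (14.337,-45.668) [heading=272, draw]
FD 13.1: (14.337,-45.668) -> (14.794,-58.76) [heading=272, draw]
FD 14.7: (14.794,-58.76) -> (15.307,-73.451) [heading=272, draw]
FD 12.3: (15.307,-73.451) -> (15.736,-85.743) [heading=272, draw]
Final: pos=(15.736,-85.743), heading=272, 9 segment(s) drawn

Start position: (-4, -10)
Final position: (15.736, -85.743)
Distance = 78.272; >= 1e-6 -> NOT closed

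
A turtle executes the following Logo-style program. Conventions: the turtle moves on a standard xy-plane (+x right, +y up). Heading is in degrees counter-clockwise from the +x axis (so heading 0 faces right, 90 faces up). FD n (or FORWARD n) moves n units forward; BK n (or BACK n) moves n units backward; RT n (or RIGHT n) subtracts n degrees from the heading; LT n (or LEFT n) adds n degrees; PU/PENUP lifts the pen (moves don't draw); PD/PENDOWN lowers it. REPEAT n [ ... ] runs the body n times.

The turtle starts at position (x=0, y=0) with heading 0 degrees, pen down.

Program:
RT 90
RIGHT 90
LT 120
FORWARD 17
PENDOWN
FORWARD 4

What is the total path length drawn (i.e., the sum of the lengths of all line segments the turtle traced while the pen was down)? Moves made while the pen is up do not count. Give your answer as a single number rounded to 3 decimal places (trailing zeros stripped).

Executing turtle program step by step:
Start: pos=(0,0), heading=0, pen down
RT 90: heading 0 -> 270
RT 90: heading 270 -> 180
LT 120: heading 180 -> 300
FD 17: (0,0) -> (8.5,-14.722) [heading=300, draw]
PD: pen down
FD 4: (8.5,-14.722) -> (10.5,-18.187) [heading=300, draw]
Final: pos=(10.5,-18.187), heading=300, 2 segment(s) drawn

Segment lengths:
  seg 1: (0,0) -> (8.5,-14.722), length = 17
  seg 2: (8.5,-14.722) -> (10.5,-18.187), length = 4
Total = 21

Answer: 21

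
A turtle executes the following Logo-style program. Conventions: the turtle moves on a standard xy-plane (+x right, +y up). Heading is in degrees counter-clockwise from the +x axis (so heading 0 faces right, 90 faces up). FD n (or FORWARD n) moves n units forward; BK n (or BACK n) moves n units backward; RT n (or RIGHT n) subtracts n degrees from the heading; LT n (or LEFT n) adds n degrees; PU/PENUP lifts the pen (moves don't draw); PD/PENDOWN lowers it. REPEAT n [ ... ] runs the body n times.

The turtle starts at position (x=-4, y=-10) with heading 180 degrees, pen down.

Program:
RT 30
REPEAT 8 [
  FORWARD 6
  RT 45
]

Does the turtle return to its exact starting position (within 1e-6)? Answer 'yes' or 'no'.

Answer: yes

Derivation:
Executing turtle program step by step:
Start: pos=(-4,-10), heading=180, pen down
RT 30: heading 180 -> 150
REPEAT 8 [
  -- iteration 1/8 --
  FD 6: (-4,-10) -> (-9.196,-7) [heading=150, draw]
  RT 45: heading 150 -> 105
  -- iteration 2/8 --
  FD 6: (-9.196,-7) -> (-10.749,-1.204) [heading=105, draw]
  RT 45: heading 105 -> 60
  -- iteration 3/8 --
  FD 6: (-10.749,-1.204) -> (-7.749,3.992) [heading=60, draw]
  RT 45: heading 60 -> 15
  -- iteration 4/8 --
  FD 6: (-7.749,3.992) -> (-1.954,5.545) [heading=15, draw]
  RT 45: heading 15 -> 330
  -- iteration 5/8 --
  FD 6: (-1.954,5.545) -> (3.243,2.545) [heading=330, draw]
  RT 45: heading 330 -> 285
  -- iteration 6/8 --
  FD 6: (3.243,2.545) -> (4.796,-3.251) [heading=285, draw]
  RT 45: heading 285 -> 240
  -- iteration 7/8 --
  FD 6: (4.796,-3.251) -> (1.796,-8.447) [heading=240, draw]
  RT 45: heading 240 -> 195
  -- iteration 8/8 --
  FD 6: (1.796,-8.447) -> (-4,-10) [heading=195, draw]
  RT 45: heading 195 -> 150
]
Final: pos=(-4,-10), heading=150, 8 segment(s) drawn

Start position: (-4, -10)
Final position: (-4, -10)
Distance = 0; < 1e-6 -> CLOSED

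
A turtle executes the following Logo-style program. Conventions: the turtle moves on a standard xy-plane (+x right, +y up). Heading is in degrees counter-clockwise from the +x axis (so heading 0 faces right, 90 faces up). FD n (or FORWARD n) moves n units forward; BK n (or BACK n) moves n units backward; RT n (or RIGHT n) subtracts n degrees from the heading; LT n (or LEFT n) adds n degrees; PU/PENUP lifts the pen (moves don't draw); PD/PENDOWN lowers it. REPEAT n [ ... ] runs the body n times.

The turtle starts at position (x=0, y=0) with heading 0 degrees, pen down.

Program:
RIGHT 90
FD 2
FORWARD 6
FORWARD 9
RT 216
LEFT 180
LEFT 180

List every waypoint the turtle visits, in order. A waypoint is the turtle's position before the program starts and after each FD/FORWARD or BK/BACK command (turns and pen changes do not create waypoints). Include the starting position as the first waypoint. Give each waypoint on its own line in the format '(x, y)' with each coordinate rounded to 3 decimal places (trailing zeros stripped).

Executing turtle program step by step:
Start: pos=(0,0), heading=0, pen down
RT 90: heading 0 -> 270
FD 2: (0,0) -> (0,-2) [heading=270, draw]
FD 6: (0,-2) -> (0,-8) [heading=270, draw]
FD 9: (0,-8) -> (0,-17) [heading=270, draw]
RT 216: heading 270 -> 54
LT 180: heading 54 -> 234
LT 180: heading 234 -> 54
Final: pos=(0,-17), heading=54, 3 segment(s) drawn
Waypoints (4 total):
(0, 0)
(0, -2)
(0, -8)
(0, -17)

Answer: (0, 0)
(0, -2)
(0, -8)
(0, -17)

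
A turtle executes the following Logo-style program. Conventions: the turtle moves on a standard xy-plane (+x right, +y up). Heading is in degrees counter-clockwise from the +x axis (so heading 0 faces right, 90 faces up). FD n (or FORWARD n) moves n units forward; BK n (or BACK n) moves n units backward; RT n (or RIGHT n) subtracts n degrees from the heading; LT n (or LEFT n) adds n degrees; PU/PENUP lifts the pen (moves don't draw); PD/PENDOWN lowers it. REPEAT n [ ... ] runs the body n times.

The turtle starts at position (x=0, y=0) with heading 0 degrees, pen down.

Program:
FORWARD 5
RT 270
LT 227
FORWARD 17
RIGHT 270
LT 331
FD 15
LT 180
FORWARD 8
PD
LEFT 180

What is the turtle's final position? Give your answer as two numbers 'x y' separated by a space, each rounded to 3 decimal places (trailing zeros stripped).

Answer: 24.09 -9.431

Derivation:
Executing turtle program step by step:
Start: pos=(0,0), heading=0, pen down
FD 5: (0,0) -> (5,0) [heading=0, draw]
RT 270: heading 0 -> 90
LT 227: heading 90 -> 317
FD 17: (5,0) -> (17.433,-11.594) [heading=317, draw]
RT 270: heading 317 -> 47
LT 331: heading 47 -> 18
FD 15: (17.433,-11.594) -> (31.699,-6.959) [heading=18, draw]
LT 180: heading 18 -> 198
FD 8: (31.699,-6.959) -> (24.09,-9.431) [heading=198, draw]
PD: pen down
LT 180: heading 198 -> 18
Final: pos=(24.09,-9.431), heading=18, 4 segment(s) drawn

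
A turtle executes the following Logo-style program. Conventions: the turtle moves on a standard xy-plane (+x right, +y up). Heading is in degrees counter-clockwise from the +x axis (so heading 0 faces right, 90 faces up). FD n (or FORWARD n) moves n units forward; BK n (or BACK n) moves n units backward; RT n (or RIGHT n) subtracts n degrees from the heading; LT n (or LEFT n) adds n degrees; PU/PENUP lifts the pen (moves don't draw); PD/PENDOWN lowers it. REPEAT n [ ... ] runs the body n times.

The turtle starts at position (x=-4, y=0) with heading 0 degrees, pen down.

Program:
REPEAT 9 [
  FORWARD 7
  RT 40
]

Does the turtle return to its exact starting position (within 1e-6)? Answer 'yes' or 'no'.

Executing turtle program step by step:
Start: pos=(-4,0), heading=0, pen down
REPEAT 9 [
  -- iteration 1/9 --
  FD 7: (-4,0) -> (3,0) [heading=0, draw]
  RT 40: heading 0 -> 320
  -- iteration 2/9 --
  FD 7: (3,0) -> (8.362,-4.5) [heading=320, draw]
  RT 40: heading 320 -> 280
  -- iteration 3/9 --
  FD 7: (8.362,-4.5) -> (9.578,-11.393) [heading=280, draw]
  RT 40: heading 280 -> 240
  -- iteration 4/9 --
  FD 7: (9.578,-11.393) -> (6.078,-17.455) [heading=240, draw]
  RT 40: heading 240 -> 200
  -- iteration 5/9 --
  FD 7: (6.078,-17.455) -> (-0.5,-19.849) [heading=200, draw]
  RT 40: heading 200 -> 160
  -- iteration 6/9 --
  FD 7: (-0.5,-19.849) -> (-7.078,-17.455) [heading=160, draw]
  RT 40: heading 160 -> 120
  -- iteration 7/9 --
  FD 7: (-7.078,-17.455) -> (-10.578,-11.393) [heading=120, draw]
  RT 40: heading 120 -> 80
  -- iteration 8/9 --
  FD 7: (-10.578,-11.393) -> (-9.362,-4.5) [heading=80, draw]
  RT 40: heading 80 -> 40
  -- iteration 9/9 --
  FD 7: (-9.362,-4.5) -> (-4,0) [heading=40, draw]
  RT 40: heading 40 -> 0
]
Final: pos=(-4,0), heading=0, 9 segment(s) drawn

Start position: (-4, 0)
Final position: (-4, 0)
Distance = 0; < 1e-6 -> CLOSED

Answer: yes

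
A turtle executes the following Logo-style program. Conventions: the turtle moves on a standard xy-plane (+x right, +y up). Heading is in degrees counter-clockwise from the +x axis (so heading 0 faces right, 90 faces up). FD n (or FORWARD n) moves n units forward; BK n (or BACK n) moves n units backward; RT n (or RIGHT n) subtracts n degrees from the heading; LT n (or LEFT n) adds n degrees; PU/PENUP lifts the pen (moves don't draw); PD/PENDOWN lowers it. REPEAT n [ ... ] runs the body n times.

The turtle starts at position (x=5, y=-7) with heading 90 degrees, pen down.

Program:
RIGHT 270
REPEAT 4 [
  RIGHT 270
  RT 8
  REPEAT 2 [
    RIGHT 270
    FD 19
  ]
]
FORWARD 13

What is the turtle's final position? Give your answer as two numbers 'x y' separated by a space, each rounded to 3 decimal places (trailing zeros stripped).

Executing turtle program step by step:
Start: pos=(5,-7), heading=90, pen down
RT 270: heading 90 -> 180
REPEAT 4 [
  -- iteration 1/4 --
  RT 270: heading 180 -> 270
  RT 8: heading 270 -> 262
  REPEAT 2 [
    -- iteration 1/2 --
    RT 270: heading 262 -> 352
    FD 19: (5,-7) -> (23.815,-9.644) [heading=352, draw]
    -- iteration 2/2 --
    RT 270: heading 352 -> 82
    FD 19: (23.815,-9.644) -> (26.459,9.171) [heading=82, draw]
  ]
  -- iteration 2/4 --
  RT 270: heading 82 -> 172
  RT 8: heading 172 -> 164
  REPEAT 2 [
    -- iteration 1/2 --
    RT 270: heading 164 -> 254
    FD 19: (26.459,9.171) -> (21.222,-9.093) [heading=254, draw]
    -- iteration 2/2 --
    RT 270: heading 254 -> 344
    FD 19: (21.222,-9.093) -> (39.486,-14.33) [heading=344, draw]
  ]
  -- iteration 3/4 --
  RT 270: heading 344 -> 74
  RT 8: heading 74 -> 66
  REPEAT 2 [
    -- iteration 1/2 --
    RT 270: heading 66 -> 156
    FD 19: (39.486,-14.33) -> (22.129,-6.602) [heading=156, draw]
    -- iteration 2/2 --
    RT 270: heading 156 -> 246
    FD 19: (22.129,-6.602) -> (14.401,-23.96) [heading=246, draw]
  ]
  -- iteration 4/4 --
  RT 270: heading 246 -> 336
  RT 8: heading 336 -> 328
  REPEAT 2 [
    -- iteration 1/2 --
    RT 270: heading 328 -> 58
    FD 19: (14.401,-23.96) -> (24.469,-7.847) [heading=58, draw]
    -- iteration 2/2 --
    RT 270: heading 58 -> 148
    FD 19: (24.469,-7.847) -> (8.356,2.222) [heading=148, draw]
  ]
]
FD 13: (8.356,2.222) -> (-2.668,9.111) [heading=148, draw]
Final: pos=(-2.668,9.111), heading=148, 9 segment(s) drawn

Answer: -2.668 9.111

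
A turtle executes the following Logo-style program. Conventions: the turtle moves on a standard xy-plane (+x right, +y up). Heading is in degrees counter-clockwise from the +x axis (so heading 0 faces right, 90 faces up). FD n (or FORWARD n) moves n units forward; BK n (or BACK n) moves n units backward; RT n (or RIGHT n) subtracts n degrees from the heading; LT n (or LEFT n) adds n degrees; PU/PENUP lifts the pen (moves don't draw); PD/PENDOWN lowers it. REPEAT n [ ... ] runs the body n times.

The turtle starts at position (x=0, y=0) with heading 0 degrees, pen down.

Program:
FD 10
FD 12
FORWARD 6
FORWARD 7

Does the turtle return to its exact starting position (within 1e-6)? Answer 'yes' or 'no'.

Executing turtle program step by step:
Start: pos=(0,0), heading=0, pen down
FD 10: (0,0) -> (10,0) [heading=0, draw]
FD 12: (10,0) -> (22,0) [heading=0, draw]
FD 6: (22,0) -> (28,0) [heading=0, draw]
FD 7: (28,0) -> (35,0) [heading=0, draw]
Final: pos=(35,0), heading=0, 4 segment(s) drawn

Start position: (0, 0)
Final position: (35, 0)
Distance = 35; >= 1e-6 -> NOT closed

Answer: no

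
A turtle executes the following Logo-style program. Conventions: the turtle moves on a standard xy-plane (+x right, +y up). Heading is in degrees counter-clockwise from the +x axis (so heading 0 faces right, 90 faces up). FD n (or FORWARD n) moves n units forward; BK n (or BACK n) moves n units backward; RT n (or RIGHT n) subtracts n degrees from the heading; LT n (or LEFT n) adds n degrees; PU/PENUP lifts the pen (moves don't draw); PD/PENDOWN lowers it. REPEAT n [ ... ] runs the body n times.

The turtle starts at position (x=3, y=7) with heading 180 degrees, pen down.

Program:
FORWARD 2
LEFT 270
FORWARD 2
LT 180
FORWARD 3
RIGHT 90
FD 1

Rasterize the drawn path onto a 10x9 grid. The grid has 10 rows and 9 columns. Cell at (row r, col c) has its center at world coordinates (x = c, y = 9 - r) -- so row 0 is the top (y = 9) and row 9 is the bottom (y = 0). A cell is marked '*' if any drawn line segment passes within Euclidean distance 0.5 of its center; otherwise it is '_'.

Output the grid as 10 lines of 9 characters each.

Answer: _*_______
_*_______
_***_____
**_______
_________
_________
_________
_________
_________
_________

Derivation:
Segment 0: (3,7) -> (1,7)
Segment 1: (1,7) -> (1,9)
Segment 2: (1,9) -> (1,6)
Segment 3: (1,6) -> (-0,6)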